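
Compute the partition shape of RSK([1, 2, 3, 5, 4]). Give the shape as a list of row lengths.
[4, 1]

Row-insert each entry into an empty tableau.

After inserting 1: P = [[1]].
After inserting 2: P = [[1, 2]].
After inserting 3: P = [[1, 2, 3]].
After inserting 5: P = [[1, 2, 3, 5]].
After inserting 4: P = [[1, 2, 3, 4], [5]].

The final insertion tableau P = [[1, 2, 3, 4], [5]] has shape [4, 1].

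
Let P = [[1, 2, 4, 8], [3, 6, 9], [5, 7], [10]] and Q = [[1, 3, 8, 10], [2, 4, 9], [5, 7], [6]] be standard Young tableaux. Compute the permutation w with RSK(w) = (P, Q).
Reverse RSK: for i = n, n-1, ..., 1, locate i in Q, remove the corresponding corner cell from P, and reverse-bump its entry up through P; the value ejected from row 1 is w(i).

So w = 5 3 10 7 6 1 2 9 4 8.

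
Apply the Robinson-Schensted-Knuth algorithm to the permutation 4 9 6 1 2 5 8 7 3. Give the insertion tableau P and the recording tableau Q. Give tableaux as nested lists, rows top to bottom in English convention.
P = [[1, 2, 3, 7], [4, 5, 8], [6], [9]], Q = [[1, 2, 6, 7], [3, 5, 8], [4], [9]]

Insert each entry of the permutation into P by Schensted row insertion, recording in Q the position of each new cell.

Insert 4: appended to row 1. P = [[4]], Q = [[1]].
Insert 9: appended to row 1. P = [[4, 9]], Q = [[1, 2]].
Insert 6: 6 bumps 9 from row 1; 9 starts row 2. P = [[4, 6], [9]], Q = [[1, 2], [3]].
Insert 1: 1 bumps 4 from row 1; 4 bumps 9 from row 2; 9 starts row 3. P = [[1, 6], [4], [9]], Q = [[1, 2], [3], [4]].
Insert 2: 2 bumps 6 from row 1; 6 appends to row 2. P = [[1, 2], [4, 6], [9]], Q = [[1, 2], [3, 5], [4]].
Insert 5: appended to row 1. P = [[1, 2, 5], [4, 6], [9]], Q = [[1, 2, 6], [3, 5], [4]].
Insert 8: appended to row 1. P = [[1, 2, 5, 8], [4, 6], [9]], Q = [[1, 2, 6, 7], [3, 5], [4]].
Insert 7: 7 bumps 8 from row 1; 8 appends to row 2. P = [[1, 2, 5, 7], [4, 6, 8], [9]], Q = [[1, 2, 6, 7], [3, 5, 8], [4]].
Insert 3: 3 bumps 5 from row 1; 5 bumps 6 from row 2; 6 bumps 9 from row 3; 9 starts row 4. P = [[1, 2, 3, 7], [4, 5, 8], [6], [9]], Q = [[1, 2, 6, 7], [3, 5, 8], [4], [9]].

So P = [[1, 2, 3, 7], [4, 5, 8], [6], [9]], Q = [[1, 2, 6, 7], [3, 5, 8], [4], [9]].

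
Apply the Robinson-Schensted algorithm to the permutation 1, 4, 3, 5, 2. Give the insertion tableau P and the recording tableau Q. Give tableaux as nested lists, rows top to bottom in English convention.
Insert each entry of the permutation into P by Schensted row insertion, recording in Q the position of each new cell.

After inserting 1: P = [[1]].
After inserting 4: P = [[1, 4]].
After inserting 3: P = [[1, 3], [4]].
After inserting 5: P = [[1, 3, 5], [4]].
After inserting 2: P = [[1, 2, 5], [3], [4]].

So P = [[1, 2, 5], [3], [4]], Q = [[1, 2, 4], [3], [5]].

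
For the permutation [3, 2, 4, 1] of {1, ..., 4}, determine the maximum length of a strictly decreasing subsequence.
3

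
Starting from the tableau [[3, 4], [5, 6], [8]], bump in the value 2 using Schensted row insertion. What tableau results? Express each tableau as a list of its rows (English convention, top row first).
[[2, 4], [3, 6], [5], [8]]

In row 1, 2 replaces 3 (the leftmost entry greater than 2); 3 is bumped to row 2. In row 2, 3 replaces 5 (the leftmost entry greater than 3); 5 is bumped to row 3. In row 3, 5 replaces 8 (the leftmost entry greater than 5); 8 is bumped to row 4. 8 starts a new row 4. The new tableau is [[2, 4], [3, 6], [5], [8]].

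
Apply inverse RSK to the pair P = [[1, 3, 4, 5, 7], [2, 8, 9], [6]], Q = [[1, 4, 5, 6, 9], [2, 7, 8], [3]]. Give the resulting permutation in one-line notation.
6 2 1 3 8 9 4 5 7

Reverse RSK: for i = n, n-1, ..., 1, locate i in Q, remove the corresponding corner cell from P, and reverse-bump its entry up through P; the value ejected from row 1 is w(i).

So w = 6 2 1 3 8 9 4 5 7.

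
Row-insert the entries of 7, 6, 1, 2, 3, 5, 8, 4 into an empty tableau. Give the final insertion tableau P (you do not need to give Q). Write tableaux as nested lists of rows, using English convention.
Insert 7: appended to row 1. P = [[7]].
Insert 6: 6 bumps 7 from row 1; 7 starts row 2. P = [[6], [7]].
Insert 1: 1 bumps 6 from row 1; 6 bumps 7 from row 2; 7 starts row 3. P = [[1], [6], [7]].
Insert 2: appended to row 1. P = [[1, 2], [6], [7]].
Insert 3: appended to row 1. P = [[1, 2, 3], [6], [7]].
Insert 5: appended to row 1. P = [[1, 2, 3, 5], [6], [7]].
Insert 8: appended to row 1. P = [[1, 2, 3, 5, 8], [6], [7]].
Insert 4: 4 bumps 5 from row 1; 5 bumps 6 from row 2; 6 bumps 7 from row 3; 7 starts row 4. P = [[1, 2, 3, 4, 8], [5], [6], [7]].

So P = [[1, 2, 3, 4, 8], [5], [6], [7]].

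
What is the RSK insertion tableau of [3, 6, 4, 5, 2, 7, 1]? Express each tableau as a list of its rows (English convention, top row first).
P = [[1, 4, 5, 7], [2], [3], [6]]

Insert 3: appended to row 1. P = [[3]].
Insert 6: appended to row 1. P = [[3, 6]].
Insert 4: 4 bumps 6 from row 1; 6 starts row 2. P = [[3, 4], [6]].
Insert 5: appended to row 1. P = [[3, 4, 5], [6]].
Insert 2: 2 bumps 3 from row 1; 3 bumps 6 from row 2; 6 starts row 3. P = [[2, 4, 5], [3], [6]].
Insert 7: appended to row 1. P = [[2, 4, 5, 7], [3], [6]].
Insert 1: 1 bumps 2 from row 1; 2 bumps 3 from row 2; 3 bumps 6 from row 3; 6 starts row 4. P = [[1, 4, 5, 7], [2], [3], [6]].

So P = [[1, 4, 5, 7], [2], [3], [6]].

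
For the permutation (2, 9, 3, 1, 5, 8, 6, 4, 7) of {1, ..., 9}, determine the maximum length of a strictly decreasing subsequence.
4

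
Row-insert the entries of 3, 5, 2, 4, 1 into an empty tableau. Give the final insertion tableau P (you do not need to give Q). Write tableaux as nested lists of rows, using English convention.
Insert 3: appended to row 1. P = [[3]].
Insert 5: appended to row 1. P = [[3, 5]].
Insert 2: 2 bumps 3 from row 1; 3 starts row 2. P = [[2, 5], [3]].
Insert 4: 4 bumps 5 from row 1; 5 appends to row 2. P = [[2, 4], [3, 5]].
Insert 1: 1 bumps 2 from row 1; 2 bumps 3 from row 2; 3 starts row 3. P = [[1, 4], [2, 5], [3]].

So P = [[1, 4], [2, 5], [3]].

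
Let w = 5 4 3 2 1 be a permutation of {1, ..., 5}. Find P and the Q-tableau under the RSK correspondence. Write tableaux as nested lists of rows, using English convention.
P = [[1], [2], [3], [4], [5]], Q = [[1], [2], [3], [4], [5]]

Insert each entry of the permutation into P by Schensted row insertion, recording in Q the position of each new cell.

After inserting 5: P = [[5]].
After inserting 4: P = [[4], [5]].
After inserting 3: P = [[3], [4], [5]].
After inserting 2: P = [[2], [3], [4], [5]].
After inserting 1: P = [[1], [2], [3], [4], [5]].

So P = [[1], [2], [3], [4], [5]], Q = [[1], [2], [3], [4], [5]].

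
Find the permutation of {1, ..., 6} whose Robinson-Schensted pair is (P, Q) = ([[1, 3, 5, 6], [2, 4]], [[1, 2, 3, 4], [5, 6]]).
Reverse the RSK construction: for i from n down to 1, find the cell of Q containing i, remove the entry at that cell from P, and reverse-bump it up through P; the value ejected from row 1 is w(i).

Step i=6: Q has 6 at row 2, column 2; remove 4 from row 2 of P and reverse-bump: 4 enters row 1 and ejects 3. So w(6) = 3. P is now [[1, 4, 5, 6], [2]].
Step i=5: Q has 5 at row 2, column 1; remove 2 from row 2 of P and reverse-bump: 2 enters row 1 and ejects 1. So w(5) = 1. P is now [[2, 4, 5, 6]].
Step i=4: Q has 4 at row 1, column 4; remove that cell from P, ejecting 6. So w(4) = 6. P is now [[2, 4, 5]].
Step i=3: Q has 3 at row 1, column 3; remove that cell from P, ejecting 5. So w(3) = 5. P is now [[2, 4]].
Step i=2: Q has 2 at row 1, column 2; remove that cell from P, ejecting 4. So w(2) = 4. P is now [[2]].
Step i=1: Q has 1 at row 1, column 1; remove that cell from P, ejecting 2. So w(1) = 2. P is now [].

So w = 2 4 5 6 1 3.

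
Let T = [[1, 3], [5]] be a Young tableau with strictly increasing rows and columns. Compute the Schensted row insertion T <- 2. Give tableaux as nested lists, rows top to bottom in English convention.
In row 1, 2 replaces 3 (the leftmost entry greater than 2); 3 is bumped to row 2. In row 2, 3 replaces 5 (the leftmost entry greater than 3); 5 is bumped to row 3. 5 starts a new row 3. The new tableau is [[1, 2], [3], [5]].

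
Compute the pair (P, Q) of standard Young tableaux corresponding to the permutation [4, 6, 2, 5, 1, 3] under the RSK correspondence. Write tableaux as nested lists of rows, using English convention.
Insert each entry of the permutation into P by Schensted row insertion, recording in Q the position of each new cell.

Insert 4: appended to row 1. P = [[4]], Q = [[1]].
Insert 6: appended to row 1. P = [[4, 6]], Q = [[1, 2]].
Insert 2: 2 bumps 4 from row 1; 4 starts row 2. P = [[2, 6], [4]], Q = [[1, 2], [3]].
Insert 5: 5 bumps 6 from row 1; 6 appends to row 2. P = [[2, 5], [4, 6]], Q = [[1, 2], [3, 4]].
Insert 1: 1 bumps 2 from row 1; 2 bumps 4 from row 2; 4 starts row 3. P = [[1, 5], [2, 6], [4]], Q = [[1, 2], [3, 4], [5]].
Insert 3: 3 bumps 5 from row 1; 5 bumps 6 from row 2; 6 appends to row 3. P = [[1, 3], [2, 5], [4, 6]], Q = [[1, 2], [3, 4], [5, 6]].

So P = [[1, 3], [2, 5], [4, 6]], Q = [[1, 2], [3, 4], [5, 6]].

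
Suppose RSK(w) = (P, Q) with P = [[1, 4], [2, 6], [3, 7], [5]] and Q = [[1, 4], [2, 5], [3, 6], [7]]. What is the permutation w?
5 3 2 7 6 4 1

Reverse the RSK construction: for i from n down to 1, find the cell of Q containing i, remove the entry at that cell from P, and reverse-bump it up through P; the value ejected from row 1 is w(i).

Step i=7: Q has 7 at row 4, column 1; remove 5 from row 4 of P and reverse-bump: 5 enters row 3 and ejects 3; 3 enters row 2 and ejects 2; 2 enters row 1 and ejects 1. So w(7) = 1. P is now [[2, 4], [3, 6], [5, 7]].
Step i=6: Q has 6 at row 3, column 2; remove 7 from row 3 of P and reverse-bump: 7 enters row 2 and ejects 6; 6 enters row 1 and ejects 4. So w(6) = 4. P is now [[2, 6], [3, 7], [5]].
Step i=5: Q has 5 at row 2, column 2; remove 7 from row 2 of P and reverse-bump: 7 enters row 1 and ejects 6. So w(5) = 6. P is now [[2, 7], [3], [5]].
Step i=4: Q has 4 at row 1, column 2; remove that cell from P, ejecting 7. So w(4) = 7. P is now [[2], [3], [5]].
Step i=3: Q has 3 at row 3, column 1; remove 5 from row 3 of P and reverse-bump: 5 enters row 2 and ejects 3; 3 enters row 1 and ejects 2. So w(3) = 2. P is now [[3], [5]].
Step i=2: Q has 2 at row 2, column 1; remove 5 from row 2 of P and reverse-bump: 5 enters row 1 and ejects 3. So w(2) = 3. P is now [[5]].
Step i=1: Q has 1 at row 1, column 1; remove that cell from P, ejecting 5. So w(1) = 5. P is now [].

So w = 5 3 2 7 6 4 1.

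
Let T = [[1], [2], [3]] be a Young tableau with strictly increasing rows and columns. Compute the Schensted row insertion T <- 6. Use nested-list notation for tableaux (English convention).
6 is larger than every entry of row 1, so it is appended to row 1. The new tableau is [[1, 6], [2], [3]].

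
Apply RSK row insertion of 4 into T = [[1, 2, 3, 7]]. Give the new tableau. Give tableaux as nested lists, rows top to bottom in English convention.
[[1, 2, 3, 4], [7]]

In row 1, 4 replaces 7 (the leftmost entry greater than 4); 7 is bumped to row 2. 7 starts a new row 2. The new tableau is [[1, 2, 3, 4], [7]].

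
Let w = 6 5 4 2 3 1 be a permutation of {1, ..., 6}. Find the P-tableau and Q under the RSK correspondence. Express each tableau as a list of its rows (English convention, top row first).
P = [[1, 3], [2], [4], [5], [6]], Q = [[1, 5], [2], [3], [4], [6]]

Insert each entry of the permutation into P by Schensted row insertion, recording in Q the position of each new cell.

Insert 6: appended to row 1. P = [[6]].
Insert 5: 5 bumps 6 from row 1; 6 starts row 2. P = [[5], [6]].
Insert 4: 4 bumps 5 from row 1; 5 bumps 6 from row 2; 6 starts row 3. P = [[4], [5], [6]].
Insert 2: 2 bumps 4 from row 1; 4 bumps 5 from row 2; 5 bumps 6 from row 3; 6 starts row 4. P = [[2], [4], [5], [6]].
Insert 3: appended to row 1. P = [[2, 3], [4], [5], [6]].
Insert 1: 1 bumps 2 from row 1; 2 bumps 4 from row 2; 4 bumps 5 from row 3; 5 bumps 6 from row 4; 6 starts row 5. P = [[1, 3], [2], [4], [5], [6]].

So P = [[1, 3], [2], [4], [5], [6]], Q = [[1, 5], [2], [3], [4], [6]].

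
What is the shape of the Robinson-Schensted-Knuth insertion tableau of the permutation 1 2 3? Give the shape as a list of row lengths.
[3]

Row-insert each entry into an empty tableau.

After inserting 1: P = [[1]].
After inserting 2: P = [[1, 2]].
After inserting 3: P = [[1, 2, 3]].

The final insertion tableau P = [[1, 2, 3]] has shape [3].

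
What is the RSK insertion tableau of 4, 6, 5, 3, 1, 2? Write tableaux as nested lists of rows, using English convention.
P = [[1, 2], [3, 5], [4], [6]]

Insert 4: appended to row 1. P = [[4]].
Insert 6: appended to row 1. P = [[4, 6]].
Insert 5: 5 bumps 6 from row 1; 6 starts row 2. P = [[4, 5], [6]].
Insert 3: 3 bumps 4 from row 1; 4 bumps 6 from row 2; 6 starts row 3. P = [[3, 5], [4], [6]].
Insert 1: 1 bumps 3 from row 1; 3 bumps 4 from row 2; 4 bumps 6 from row 3; 6 starts row 4. P = [[1, 5], [3], [4], [6]].
Insert 2: 2 bumps 5 from row 1; 5 appends to row 2. P = [[1, 2], [3, 5], [4], [6]].

So P = [[1, 2], [3, 5], [4], [6]].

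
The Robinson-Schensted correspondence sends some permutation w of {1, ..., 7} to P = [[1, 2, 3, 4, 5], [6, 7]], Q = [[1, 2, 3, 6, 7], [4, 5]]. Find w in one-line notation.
Reverse the RSK construction: for i from n down to 1, find the cell of Q containing i, remove the entry at that cell from P, and reverse-bump it up through P; the value ejected from row 1 is w(i).

Step i=7: Q has 7 at row 1, column 5; remove that cell from P, ejecting 5. So w(7) = 5. P is now [[1, 2, 3, 4], [6, 7]].
Step i=6: Q has 6 at row 1, column 4; remove that cell from P, ejecting 4. So w(6) = 4. P is now [[1, 2, 3], [6, 7]].
Step i=5: Q has 5 at row 2, column 2; remove 7 from row 2 of P and reverse-bump: 7 enters row 1 and ejects 3. So w(5) = 3. P is now [[1, 2, 7], [6]].
Step i=4: Q has 4 at row 2, column 1; remove 6 from row 2 of P and reverse-bump: 6 enters row 1 and ejects 2. So w(4) = 2. P is now [[1, 6, 7]].
Step i=3: Q has 3 at row 1, column 3; remove that cell from P, ejecting 7. So w(3) = 7. P is now [[1, 6]].
Step i=2: Q has 2 at row 1, column 2; remove that cell from P, ejecting 6. So w(2) = 6. P is now [[1]].
Step i=1: Q has 1 at row 1, column 1; remove that cell from P, ejecting 1. So w(1) = 1. P is now [].

So w = 1 6 7 2 3 4 5.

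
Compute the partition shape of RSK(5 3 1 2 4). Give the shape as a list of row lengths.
RSK row insertion gives P = [[1, 2, 4], [3], [5]], which has shape [3, 1, 1].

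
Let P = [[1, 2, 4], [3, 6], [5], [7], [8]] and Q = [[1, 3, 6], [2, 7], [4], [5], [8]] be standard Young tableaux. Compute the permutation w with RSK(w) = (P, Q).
Reverse RSK: for i = n, n-1, ..., 1, locate i in Q, remove the corresponding corner cell from P, and reverse-bump its entry up through P; the value ejected from row 1 is w(i).

So w = 8 1 7 5 3 6 4 2.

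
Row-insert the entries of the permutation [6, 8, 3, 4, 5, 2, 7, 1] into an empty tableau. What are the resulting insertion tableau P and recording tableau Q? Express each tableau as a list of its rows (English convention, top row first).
Insert each entry of the permutation into P by Schensted row insertion, recording in Q the position of each new cell.

Insert 6: appended to row 1. P = [[6]].
Insert 8: appended to row 1. P = [[6, 8]].
Insert 3: 3 bumps 6 from row 1; 6 starts row 2. P = [[3, 8], [6]].
Insert 4: 4 bumps 8 from row 1; 8 appends to row 2. P = [[3, 4], [6, 8]].
Insert 5: appended to row 1. P = [[3, 4, 5], [6, 8]].
Insert 2: 2 bumps 3 from row 1; 3 bumps 6 from row 2; 6 starts row 3. P = [[2, 4, 5], [3, 8], [6]].
Insert 7: appended to row 1. P = [[2, 4, 5, 7], [3, 8], [6]].
Insert 1: 1 bumps 2 from row 1; 2 bumps 3 from row 2; 3 bumps 6 from row 3; 6 starts row 4. P = [[1, 4, 5, 7], [2, 8], [3], [6]].

So P = [[1, 4, 5, 7], [2, 8], [3], [6]], Q = [[1, 2, 5, 7], [3, 4], [6], [8]].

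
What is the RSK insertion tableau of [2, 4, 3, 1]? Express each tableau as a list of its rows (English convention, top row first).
P = [[1, 3], [2], [4]]

Insert 2: appended to row 1. P = [[2]].
Insert 4: appended to row 1. P = [[2, 4]].
Insert 3: 3 bumps 4 from row 1; 4 starts row 2. P = [[2, 3], [4]].
Insert 1: 1 bumps 2 from row 1; 2 bumps 4 from row 2; 4 starts row 3. P = [[1, 3], [2], [4]].

So P = [[1, 3], [2], [4]].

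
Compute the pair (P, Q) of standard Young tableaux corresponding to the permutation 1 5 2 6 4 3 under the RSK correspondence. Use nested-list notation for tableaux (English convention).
P = [[1, 2, 3], [4, 6], [5]], Q = [[1, 2, 4], [3, 5], [6]]

Insert each entry of the permutation into P by Schensted row insertion, recording in Q the position of each new cell.

Insert 1: appended to row 1. P = [[1]].
Insert 5: appended to row 1. P = [[1, 5]].
Insert 2: 2 bumps 5 from row 1; 5 starts row 2. P = [[1, 2], [5]].
Insert 6: appended to row 1. P = [[1, 2, 6], [5]].
Insert 4: 4 bumps 6 from row 1; 6 appends to row 2. P = [[1, 2, 4], [5, 6]].
Insert 3: 3 bumps 4 from row 1; 4 bumps 5 from row 2; 5 starts row 3. P = [[1, 2, 3], [4, 6], [5]].

So P = [[1, 2, 3], [4, 6], [5]], Q = [[1, 2, 4], [3, 5], [6]].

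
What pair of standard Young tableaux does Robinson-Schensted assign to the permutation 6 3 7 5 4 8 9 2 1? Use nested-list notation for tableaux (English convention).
Insert each entry of the permutation into P by Schensted row insertion, recording in Q the position of each new cell.

After inserting 6: P = [[6]].
After inserting 3: P = [[3], [6]].
After inserting 7: P = [[3, 7], [6]].
After inserting 5: P = [[3, 5], [6, 7]].
After inserting 4: P = [[3, 4], [5, 7], [6]].
After inserting 8: P = [[3, 4, 8], [5, 7], [6]].
After inserting 9: P = [[3, 4, 8, 9], [5, 7], [6]].
After inserting 2: P = [[2, 4, 8, 9], [3, 7], [5], [6]].
After inserting 1: P = [[1, 4, 8, 9], [2, 7], [3], [5], [6]].

So P = [[1, 4, 8, 9], [2, 7], [3], [5], [6]], Q = [[1, 3, 6, 7], [2, 4], [5], [8], [9]].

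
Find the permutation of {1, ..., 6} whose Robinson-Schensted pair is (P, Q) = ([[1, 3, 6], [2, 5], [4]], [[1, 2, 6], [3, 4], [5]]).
Reverse the RSK construction: for i from n down to 1, find the cell of Q containing i, remove the entry at that cell from P, and reverse-bump it up through P; the value ejected from row 1 is w(i).

Step i=6: Q has 6 at row 1, column 3; remove that cell from P, ejecting 6. So w(6) = 6. P is now [[1, 3], [2, 5], [4]].
Step i=5: Q has 5 at row 3, column 1; remove 4 from row 3 of P and reverse-bump: 4 enters row 2 and ejects 2; 2 enters row 1 and ejects 1. So w(5) = 1. P is now [[2, 3], [4, 5]].
Step i=4: Q has 4 at row 2, column 2; remove 5 from row 2 of P and reverse-bump: 5 enters row 1 and ejects 3. So w(4) = 3. P is now [[2, 5], [4]].
Step i=3: Q has 3 at row 2, column 1; remove 4 from row 2 of P and reverse-bump: 4 enters row 1 and ejects 2. So w(3) = 2. P is now [[4, 5]].
Step i=2: Q has 2 at row 1, column 2; remove that cell from P, ejecting 5. So w(2) = 5. P is now [[4]].
Step i=1: Q has 1 at row 1, column 1; remove that cell from P, ejecting 4. So w(1) = 4. P is now [].

So w = 4 5 2 3 1 6.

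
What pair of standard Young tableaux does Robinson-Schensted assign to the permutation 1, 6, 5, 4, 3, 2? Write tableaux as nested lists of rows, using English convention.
P = [[1, 2], [3], [4], [5], [6]], Q = [[1, 2], [3], [4], [5], [6]]

Insert each entry of the permutation into P by Schensted row insertion, recording in Q the position of each new cell.

Insert 1: appended to row 1. P = [[1]], Q = [[1]].
Insert 6: appended to row 1. P = [[1, 6]], Q = [[1, 2]].
Insert 5: 5 bumps 6 from row 1; 6 starts row 2. P = [[1, 5], [6]], Q = [[1, 2], [3]].
Insert 4: 4 bumps 5 from row 1; 5 bumps 6 from row 2; 6 starts row 3. P = [[1, 4], [5], [6]], Q = [[1, 2], [3], [4]].
Insert 3: 3 bumps 4 from row 1; 4 bumps 5 from row 2; 5 bumps 6 from row 3; 6 starts row 4. P = [[1, 3], [4], [5], [6]], Q = [[1, 2], [3], [4], [5]].
Insert 2: 2 bumps 3 from row 1; 3 bumps 4 from row 2; 4 bumps 5 from row 3; 5 bumps 6 from row 4; 6 starts row 5. P = [[1, 2], [3], [4], [5], [6]], Q = [[1, 2], [3], [4], [5], [6]].

So P = [[1, 2], [3], [4], [5], [6]], Q = [[1, 2], [3], [4], [5], [6]].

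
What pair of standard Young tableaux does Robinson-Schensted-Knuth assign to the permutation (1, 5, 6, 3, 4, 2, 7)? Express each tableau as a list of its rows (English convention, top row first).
Insert each entry of the permutation into P by Schensted row insertion, recording in Q the position of each new cell.

Insert 1: appended to row 1. P = [[1]].
Insert 5: appended to row 1. P = [[1, 5]].
Insert 6: appended to row 1. P = [[1, 5, 6]].
Insert 3: 3 bumps 5 from row 1; 5 starts row 2. P = [[1, 3, 6], [5]].
Insert 4: 4 bumps 6 from row 1; 6 appends to row 2. P = [[1, 3, 4], [5, 6]].
Insert 2: 2 bumps 3 from row 1; 3 bumps 5 from row 2; 5 starts row 3. P = [[1, 2, 4], [3, 6], [5]].
Insert 7: appended to row 1. P = [[1, 2, 4, 7], [3, 6], [5]].

So P = [[1, 2, 4, 7], [3, 6], [5]], Q = [[1, 2, 3, 7], [4, 5], [6]].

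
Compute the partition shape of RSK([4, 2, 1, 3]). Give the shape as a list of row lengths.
[2, 1, 1]

RSK row insertion gives P = [[1, 3], [2], [4]], which has shape [2, 1, 1].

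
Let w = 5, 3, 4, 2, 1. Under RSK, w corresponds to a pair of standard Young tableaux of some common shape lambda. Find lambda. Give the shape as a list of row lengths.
RSK row insertion gives P = [[1, 4], [2], [3], [5]], which has shape [2, 1, 1, 1].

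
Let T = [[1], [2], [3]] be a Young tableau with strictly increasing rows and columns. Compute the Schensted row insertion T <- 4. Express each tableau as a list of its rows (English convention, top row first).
4 is larger than every entry of row 1, so it is appended to row 1. The new tableau is [[1, 4], [2], [3]].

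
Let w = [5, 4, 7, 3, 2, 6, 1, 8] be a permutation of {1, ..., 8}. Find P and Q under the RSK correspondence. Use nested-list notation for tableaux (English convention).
P = [[1, 6, 8], [2, 7], [3], [4], [5]], Q = [[1, 3, 8], [2, 6], [4], [5], [7]]

Insert each entry of the permutation into P by Schensted row insertion, recording in Q the position of each new cell.

Insert 5: appended to row 1. P = [[5]].
Insert 4: 4 bumps 5 from row 1; 5 starts row 2. P = [[4], [5]].
Insert 7: appended to row 1. P = [[4, 7], [5]].
Insert 3: 3 bumps 4 from row 1; 4 bumps 5 from row 2; 5 starts row 3. P = [[3, 7], [4], [5]].
Insert 2: 2 bumps 3 from row 1; 3 bumps 4 from row 2; 4 bumps 5 from row 3; 5 starts row 4. P = [[2, 7], [3], [4], [5]].
Insert 6: 6 bumps 7 from row 1; 7 appends to row 2. P = [[2, 6], [3, 7], [4], [5]].
Insert 1: 1 bumps 2 from row 1; 2 bumps 3 from row 2; 3 bumps 4 from row 3; 4 bumps 5 from row 4; 5 starts row 5. P = [[1, 6], [2, 7], [3], [4], [5]].
Insert 8: appended to row 1. P = [[1, 6, 8], [2, 7], [3], [4], [5]].

So P = [[1, 6, 8], [2, 7], [3], [4], [5]], Q = [[1, 3, 8], [2, 6], [4], [5], [7]].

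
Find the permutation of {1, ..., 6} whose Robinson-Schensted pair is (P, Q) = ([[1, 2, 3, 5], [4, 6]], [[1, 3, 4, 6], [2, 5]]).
Reverse RSK: for i = n, n-1, ..., 1, locate i in Q, remove the corresponding corner cell from P, and reverse-bump its entry up through P; the value ejected from row 1 is w(i).

So w = 4 1 2 6 3 5.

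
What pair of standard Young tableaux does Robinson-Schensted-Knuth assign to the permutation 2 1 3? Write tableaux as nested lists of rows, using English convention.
Insert each entry of the permutation into P by Schensted row insertion, recording in Q the position of each new cell.

Insert 2: appended to row 1. P = [[2]].
Insert 1: 1 bumps 2 from row 1; 2 starts row 2. P = [[1], [2]].
Insert 3: appended to row 1. P = [[1, 3], [2]].

So P = [[1, 3], [2]], Q = [[1, 3], [2]].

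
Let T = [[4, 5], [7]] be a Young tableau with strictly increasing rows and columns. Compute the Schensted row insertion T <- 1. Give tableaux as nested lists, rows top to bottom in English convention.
[[1, 5], [4], [7]]

In row 1, 1 replaces 4 (the leftmost entry greater than 1); 4 is bumped to row 2. In row 2, 4 replaces 7 (the leftmost entry greater than 4); 7 is bumped to row 3. 7 starts a new row 3. The new tableau is [[1, 5], [4], [7]].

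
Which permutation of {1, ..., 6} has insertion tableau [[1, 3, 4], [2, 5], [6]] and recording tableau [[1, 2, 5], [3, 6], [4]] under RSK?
Reverse the RSK construction: for i from n down to 1, find the cell of Q containing i, remove the entry at that cell from P, and reverse-bump it up through P; the value ejected from row 1 is w(i).

Step i=6: Q has 6 at row 2, column 2; remove 5 from row 2 of P and reverse-bump: 5 enters row 1 and ejects 4. So w(6) = 4. P is now [[1, 3, 5], [2], [6]].
Step i=5: Q has 5 at row 1, column 3; remove that cell from P, ejecting 5. So w(5) = 5. P is now [[1, 3], [2], [6]].
Step i=4: Q has 4 at row 3, column 1; remove 6 from row 3 of P and reverse-bump: 6 enters row 2 and ejects 2; 2 enters row 1 and ejects 1. So w(4) = 1. P is now [[2, 3], [6]].
Step i=3: Q has 3 at row 2, column 1; remove 6 from row 2 of P and reverse-bump: 6 enters row 1 and ejects 3. So w(3) = 3. P is now [[2, 6]].
Step i=2: Q has 2 at row 1, column 2; remove that cell from P, ejecting 6. So w(2) = 6. P is now [[2]].
Step i=1: Q has 1 at row 1, column 1; remove that cell from P, ejecting 2. So w(1) = 2. P is now [].

So w = 2 6 3 1 5 4.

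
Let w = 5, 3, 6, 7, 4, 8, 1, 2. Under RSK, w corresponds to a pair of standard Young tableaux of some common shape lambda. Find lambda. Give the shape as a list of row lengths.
Row-insert each entry into an empty tableau.

After inserting 5: P = [[5]].
After inserting 3: P = [[3], [5]].
After inserting 6: P = [[3, 6], [5]].
After inserting 7: P = [[3, 6, 7], [5]].
After inserting 4: P = [[3, 4, 7], [5, 6]].
After inserting 8: P = [[3, 4, 7, 8], [5, 6]].
After inserting 1: P = [[1, 4, 7, 8], [3, 6], [5]].
After inserting 2: P = [[1, 2, 7, 8], [3, 4], [5, 6]].

The final insertion tableau P = [[1, 2, 7, 8], [3, 4], [5, 6]] has shape [4, 2, 2].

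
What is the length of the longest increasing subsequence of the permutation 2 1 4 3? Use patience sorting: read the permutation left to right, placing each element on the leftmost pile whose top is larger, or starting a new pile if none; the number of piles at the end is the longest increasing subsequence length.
2

2: new pile. tops = [2]
1: onto pile 1 (replacing 2). tops = [1]
4: new pile. tops = [1, 4]
3: onto pile 2 (replacing 4). tops = [1, 3]

2 piles, so the longest increasing subsequence has length 2.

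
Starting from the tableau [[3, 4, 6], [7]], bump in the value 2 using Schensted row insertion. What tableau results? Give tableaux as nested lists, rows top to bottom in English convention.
[[2, 4, 6], [3], [7]]

In row 1, 2 replaces 3 (the leftmost entry greater than 2); 3 is bumped to row 2. In row 2, 3 replaces 7 (the leftmost entry greater than 3); 7 is bumped to row 3. 7 starts a new row 3. The new tableau is [[2, 4, 6], [3], [7]].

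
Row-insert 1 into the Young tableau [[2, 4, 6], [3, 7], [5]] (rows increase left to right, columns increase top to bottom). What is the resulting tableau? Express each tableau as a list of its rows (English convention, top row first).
In row 1, 1 replaces 2 (the leftmost entry greater than 1); 2 is bumped to row 2. In row 2, 2 replaces 3 (the leftmost entry greater than 2); 3 is bumped to row 3. In row 3, 3 replaces 5 (the leftmost entry greater than 3); 5 is bumped to row 4. 5 starts a new row 4. The new tableau is [[1, 4, 6], [2, 7], [3], [5]].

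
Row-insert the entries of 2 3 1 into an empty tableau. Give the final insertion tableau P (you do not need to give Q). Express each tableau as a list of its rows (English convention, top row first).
Insert 2: appended to row 1. P = [[2]].
Insert 3: appended to row 1. P = [[2, 3]].
Insert 1: 1 bumps 2 from row 1; 2 starts row 2. P = [[1, 3], [2]].

So P = [[1, 3], [2]].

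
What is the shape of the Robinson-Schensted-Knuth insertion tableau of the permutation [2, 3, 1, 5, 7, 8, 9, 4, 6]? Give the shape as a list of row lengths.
Row-insert each entry into an empty tableau.

After inserting 2: P = [[2]].
After inserting 3: P = [[2, 3]].
After inserting 1: P = [[1, 3], [2]].
After inserting 5: P = [[1, 3, 5], [2]].
After inserting 7: P = [[1, 3, 5, 7], [2]].
After inserting 8: P = [[1, 3, 5, 7, 8], [2]].
After inserting 9: P = [[1, 3, 5, 7, 8, 9], [2]].
After inserting 4: P = [[1, 3, 4, 7, 8, 9], [2, 5]].
After inserting 6: P = [[1, 3, 4, 6, 8, 9], [2, 5, 7]].

The final insertion tableau P = [[1, 3, 4, 6, 8, 9], [2, 5, 7]] has shape [6, 3].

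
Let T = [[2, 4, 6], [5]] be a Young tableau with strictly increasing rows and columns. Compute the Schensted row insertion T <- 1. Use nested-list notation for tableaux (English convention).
In row 1, 1 replaces 2 (the leftmost entry greater than 1); 2 is bumped to row 2. In row 2, 2 replaces 5 (the leftmost entry greater than 2); 5 is bumped to row 3. 5 starts a new row 3. The new tableau is [[1, 4, 6], [2], [5]].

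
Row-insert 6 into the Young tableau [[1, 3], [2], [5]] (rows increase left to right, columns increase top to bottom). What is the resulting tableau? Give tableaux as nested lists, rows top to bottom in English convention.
6 is larger than every entry of row 1, so it is appended to row 1. The new tableau is [[1, 3, 6], [2], [5]].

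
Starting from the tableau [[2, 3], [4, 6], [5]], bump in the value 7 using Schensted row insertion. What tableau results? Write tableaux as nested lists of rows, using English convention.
[[2, 3, 7], [4, 6], [5]]

7 is larger than every entry of row 1, so it is appended to row 1. The new tableau is [[2, 3, 7], [4, 6], [5]].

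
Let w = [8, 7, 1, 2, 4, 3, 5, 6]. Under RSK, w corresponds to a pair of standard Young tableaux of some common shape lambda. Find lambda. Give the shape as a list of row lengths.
[5, 1, 1, 1]

Row-insert each entry into an empty tableau.

After inserting 8: P = [[8]].
After inserting 7: P = [[7], [8]].
After inserting 1: P = [[1], [7], [8]].
After inserting 2: P = [[1, 2], [7], [8]].
After inserting 4: P = [[1, 2, 4], [7], [8]].
After inserting 3: P = [[1, 2, 3], [4], [7], [8]].
After inserting 5: P = [[1, 2, 3, 5], [4], [7], [8]].
After inserting 6: P = [[1, 2, 3, 5, 6], [4], [7], [8]].

The final insertion tableau P = [[1, 2, 3, 5, 6], [4], [7], [8]] has shape [5, 1, 1, 1].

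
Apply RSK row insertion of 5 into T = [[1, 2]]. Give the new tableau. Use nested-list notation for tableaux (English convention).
5 is larger than every entry of row 1, so it is appended to row 1. The new tableau is [[1, 2, 5]].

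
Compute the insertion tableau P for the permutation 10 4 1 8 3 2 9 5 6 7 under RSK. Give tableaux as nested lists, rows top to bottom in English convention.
P = [[1, 2, 5, 6, 7], [3, 8, 9], [4], [10]]

Insert 10: appended to row 1. P = [[10]].
Insert 4: 4 bumps 10 from row 1; 10 starts row 2. P = [[4], [10]].
Insert 1: 1 bumps 4 from row 1; 4 bumps 10 from row 2; 10 starts row 3. P = [[1], [4], [10]].
Insert 8: appended to row 1. P = [[1, 8], [4], [10]].
Insert 3: 3 bumps 8 from row 1; 8 appends to row 2. P = [[1, 3], [4, 8], [10]].
Insert 2: 2 bumps 3 from row 1; 3 bumps 4 from row 2; 4 bumps 10 from row 3; 10 starts row 4. P = [[1, 2], [3, 8], [4], [10]].
Insert 9: appended to row 1. P = [[1, 2, 9], [3, 8], [4], [10]].
Insert 5: 5 bumps 9 from row 1; 9 appends to row 2. P = [[1, 2, 5], [3, 8, 9], [4], [10]].
Insert 6: appended to row 1. P = [[1, 2, 5, 6], [3, 8, 9], [4], [10]].
Insert 7: appended to row 1. P = [[1, 2, 5, 6, 7], [3, 8, 9], [4], [10]].

So P = [[1, 2, 5, 6, 7], [3, 8, 9], [4], [10]].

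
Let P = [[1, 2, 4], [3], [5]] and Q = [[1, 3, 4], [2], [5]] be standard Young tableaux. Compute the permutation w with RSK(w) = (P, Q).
Reverse the RSK construction: for i from n down to 1, find the cell of Q containing i, remove the entry at that cell from P, and reverse-bump it up through P; the value ejected from row 1 is w(i).

Step i=5: Q has 5 at row 3, column 1; remove 5 from row 3 of P and reverse-bump: 5 enters row 2 and ejects 3; 3 enters row 1 and ejects 2. So w(5) = 2. P is now [[1, 3, 4], [5]].
Step i=4: Q has 4 at row 1, column 3; remove that cell from P, ejecting 4. So w(4) = 4. P is now [[1, 3], [5]].
Step i=3: Q has 3 at row 1, column 2; remove that cell from P, ejecting 3. So w(3) = 3. P is now [[1], [5]].
Step i=2: Q has 2 at row 2, column 1; remove 5 from row 2 of P and reverse-bump: 5 enters row 1 and ejects 1. So w(2) = 1. P is now [[5]].
Step i=1: Q has 1 at row 1, column 1; remove that cell from P, ejecting 5. So w(1) = 5. P is now [].

So w = 5 1 3 4 2.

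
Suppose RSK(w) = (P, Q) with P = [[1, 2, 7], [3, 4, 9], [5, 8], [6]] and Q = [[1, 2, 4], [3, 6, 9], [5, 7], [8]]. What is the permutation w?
Reverse the RSK construction: for i from n down to 1, find the cell of Q containing i, remove the entry at that cell from P, and reverse-bump it up through P; the value ejected from row 1 is w(i).

Step i=9: Q has 9 at row 2, column 3; remove 9 from row 2 of P and reverse-bump: 9 enters row 1 and ejects 7. So w(9) = 7. P is now [[1, 2, 9], [3, 4], [5, 8], [6]].
Step i=8: Q has 8 at row 4, column 1; remove 6 from row 4 of P and reverse-bump: 6 enters row 3 and ejects 5; 5 enters row 2 and ejects 4; 4 enters row 1 and ejects 2. So w(8) = 2. P is now [[1, 4, 9], [3, 5], [6, 8]].
Step i=7: Q has 7 at row 3, column 2; remove 8 from row 3 of P and reverse-bump: 8 enters row 2 and ejects 5; 5 enters row 1 and ejects 4. So w(7) = 4. P is now [[1, 5, 9], [3, 8], [6]].
Step i=6: Q has 6 at row 2, column 2; remove 8 from row 2 of P and reverse-bump: 8 enters row 1 and ejects 5. So w(6) = 5. P is now [[1, 8, 9], [3], [6]].
Step i=5: Q has 5 at row 3, column 1; remove 6 from row 3 of P and reverse-bump: 6 enters row 2 and ejects 3; 3 enters row 1 and ejects 1. So w(5) = 1. P is now [[3, 8, 9], [6]].
Step i=4: Q has 4 at row 1, column 3; remove that cell from P, ejecting 9. So w(4) = 9. P is now [[3, 8], [6]].
Step i=3: Q has 3 at row 2, column 1; remove 6 from row 2 of P and reverse-bump: 6 enters row 1 and ejects 3. So w(3) = 3. P is now [[6, 8]].
Step i=2: Q has 2 at row 1, column 2; remove that cell from P, ejecting 8. So w(2) = 8. P is now [[6]].
Step i=1: Q has 1 at row 1, column 1; remove that cell from P, ejecting 6. So w(1) = 6. P is now [].

So w = 6 8 3 9 1 5 4 2 7.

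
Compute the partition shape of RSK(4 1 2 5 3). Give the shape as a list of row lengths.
Row-insert each entry into an empty tableau.

After inserting 4: P = [[4]].
After inserting 1: P = [[1], [4]].
After inserting 2: P = [[1, 2], [4]].
After inserting 5: P = [[1, 2, 5], [4]].
After inserting 3: P = [[1, 2, 3], [4, 5]].

The final insertion tableau P = [[1, 2, 3], [4, 5]] has shape [3, 2].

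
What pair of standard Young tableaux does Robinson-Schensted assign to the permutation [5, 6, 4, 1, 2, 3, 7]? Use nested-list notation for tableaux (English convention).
P = [[1, 2, 3, 7], [4, 6], [5]], Q = [[1, 2, 6, 7], [3, 5], [4]]

Insert each entry of the permutation into P by Schensted row insertion, recording in Q the position of each new cell.

Insert 5: appended to row 1. P = [[5]], Q = [[1]].
Insert 6: appended to row 1. P = [[5, 6]], Q = [[1, 2]].
Insert 4: 4 bumps 5 from row 1; 5 starts row 2. P = [[4, 6], [5]], Q = [[1, 2], [3]].
Insert 1: 1 bumps 4 from row 1; 4 bumps 5 from row 2; 5 starts row 3. P = [[1, 6], [4], [5]], Q = [[1, 2], [3], [4]].
Insert 2: 2 bumps 6 from row 1; 6 appends to row 2. P = [[1, 2], [4, 6], [5]], Q = [[1, 2], [3, 5], [4]].
Insert 3: appended to row 1. P = [[1, 2, 3], [4, 6], [5]], Q = [[1, 2, 6], [3, 5], [4]].
Insert 7: appended to row 1. P = [[1, 2, 3, 7], [4, 6], [5]], Q = [[1, 2, 6, 7], [3, 5], [4]].

So P = [[1, 2, 3, 7], [4, 6], [5]], Q = [[1, 2, 6, 7], [3, 5], [4]].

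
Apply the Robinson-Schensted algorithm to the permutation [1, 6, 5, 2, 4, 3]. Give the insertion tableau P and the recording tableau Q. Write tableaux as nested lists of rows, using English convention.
P = [[1, 2, 3], [4], [5], [6]], Q = [[1, 2, 5], [3], [4], [6]]

Insert each entry of the permutation into P by Schensted row insertion, recording in Q the position of each new cell.

After inserting 1: P = [[1]].
After inserting 6: P = [[1, 6]].
After inserting 5: P = [[1, 5], [6]].
After inserting 2: P = [[1, 2], [5], [6]].
After inserting 4: P = [[1, 2, 4], [5], [6]].
After inserting 3: P = [[1, 2, 3], [4], [5], [6]].

So P = [[1, 2, 3], [4], [5], [6]], Q = [[1, 2, 5], [3], [4], [6]].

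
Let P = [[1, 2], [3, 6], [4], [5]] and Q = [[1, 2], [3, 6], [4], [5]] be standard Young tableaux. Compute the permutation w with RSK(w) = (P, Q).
5 6 4 3 1 2

Reverse RSK: for i = n, n-1, ..., 1, locate i in Q, remove the corresponding corner cell from P, and reverse-bump its entry up through P; the value ejected from row 1 is w(i).

So w = 5 6 4 3 1 2.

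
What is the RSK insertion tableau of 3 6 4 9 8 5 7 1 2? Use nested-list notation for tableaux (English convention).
P = [[1, 2, 5, 7], [3, 4], [6, 8], [9]]

Insert 3: appended to row 1. P = [[3]].
Insert 6: appended to row 1. P = [[3, 6]].
Insert 4: 4 bumps 6 from row 1; 6 starts row 2. P = [[3, 4], [6]].
Insert 9: appended to row 1. P = [[3, 4, 9], [6]].
Insert 8: 8 bumps 9 from row 1; 9 appends to row 2. P = [[3, 4, 8], [6, 9]].
Insert 5: 5 bumps 8 from row 1; 8 bumps 9 from row 2; 9 starts row 3. P = [[3, 4, 5], [6, 8], [9]].
Insert 7: appended to row 1. P = [[3, 4, 5, 7], [6, 8], [9]].
Insert 1: 1 bumps 3 from row 1; 3 bumps 6 from row 2; 6 bumps 9 from row 3; 9 starts row 4. P = [[1, 4, 5, 7], [3, 8], [6], [9]].
Insert 2: 2 bumps 4 from row 1; 4 bumps 8 from row 2; 8 appends to row 3. P = [[1, 2, 5, 7], [3, 4], [6, 8], [9]].

So P = [[1, 2, 5, 7], [3, 4], [6, 8], [9]].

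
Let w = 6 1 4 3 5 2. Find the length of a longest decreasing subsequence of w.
4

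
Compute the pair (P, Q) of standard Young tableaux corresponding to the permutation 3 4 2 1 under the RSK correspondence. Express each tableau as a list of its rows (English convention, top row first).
Insert each entry of the permutation into P by Schensted row insertion, recording in Q the position of each new cell.

Insert 3: appended to row 1. P = [[3]].
Insert 4: appended to row 1. P = [[3, 4]].
Insert 2: 2 bumps 3 from row 1; 3 starts row 2. P = [[2, 4], [3]].
Insert 1: 1 bumps 2 from row 1; 2 bumps 3 from row 2; 3 starts row 3. P = [[1, 4], [2], [3]].

So P = [[1, 4], [2], [3]], Q = [[1, 2], [3], [4]].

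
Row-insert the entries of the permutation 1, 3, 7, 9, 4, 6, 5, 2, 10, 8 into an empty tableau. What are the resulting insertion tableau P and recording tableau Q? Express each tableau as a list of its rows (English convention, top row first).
P = [[1, 2, 4, 5, 8], [3, 9, 10], [6], [7]], Q = [[1, 2, 3, 4, 9], [5, 6, 10], [7], [8]]

Insert each entry of the permutation into P by Schensted row insertion, recording in Q the position of each new cell.

Insert 1: appended to row 1. P = [[1]].
Insert 3: appended to row 1. P = [[1, 3]].
Insert 7: appended to row 1. P = [[1, 3, 7]].
Insert 9: appended to row 1. P = [[1, 3, 7, 9]].
Insert 4: 4 bumps 7 from row 1; 7 starts row 2. P = [[1, 3, 4, 9], [7]].
Insert 6: 6 bumps 9 from row 1; 9 appends to row 2. P = [[1, 3, 4, 6], [7, 9]].
Insert 5: 5 bumps 6 from row 1; 6 bumps 7 from row 2; 7 starts row 3. P = [[1, 3, 4, 5], [6, 9], [7]].
Insert 2: 2 bumps 3 from row 1; 3 bumps 6 from row 2; 6 bumps 7 from row 3; 7 starts row 4. P = [[1, 2, 4, 5], [3, 9], [6], [7]].
Insert 10: appended to row 1. P = [[1, 2, 4, 5, 10], [3, 9], [6], [7]].
Insert 8: 8 bumps 10 from row 1; 10 appends to row 2. P = [[1, 2, 4, 5, 8], [3, 9, 10], [6], [7]].

So P = [[1, 2, 4, 5, 8], [3, 9, 10], [6], [7]], Q = [[1, 2, 3, 4, 9], [5, 6, 10], [7], [8]].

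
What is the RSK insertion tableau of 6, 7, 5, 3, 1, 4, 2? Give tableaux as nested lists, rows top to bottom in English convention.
P = [[1, 2], [3, 4], [5, 7], [6]]

Insert 6: appended to row 1. P = [[6]].
Insert 7: appended to row 1. P = [[6, 7]].
Insert 5: 5 bumps 6 from row 1; 6 starts row 2. P = [[5, 7], [6]].
Insert 3: 3 bumps 5 from row 1; 5 bumps 6 from row 2; 6 starts row 3. P = [[3, 7], [5], [6]].
Insert 1: 1 bumps 3 from row 1; 3 bumps 5 from row 2; 5 bumps 6 from row 3; 6 starts row 4. P = [[1, 7], [3], [5], [6]].
Insert 4: 4 bumps 7 from row 1; 7 appends to row 2. P = [[1, 4], [3, 7], [5], [6]].
Insert 2: 2 bumps 4 from row 1; 4 bumps 7 from row 2; 7 appends to row 3. P = [[1, 2], [3, 4], [5, 7], [6]].

So P = [[1, 2], [3, 4], [5, 7], [6]].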